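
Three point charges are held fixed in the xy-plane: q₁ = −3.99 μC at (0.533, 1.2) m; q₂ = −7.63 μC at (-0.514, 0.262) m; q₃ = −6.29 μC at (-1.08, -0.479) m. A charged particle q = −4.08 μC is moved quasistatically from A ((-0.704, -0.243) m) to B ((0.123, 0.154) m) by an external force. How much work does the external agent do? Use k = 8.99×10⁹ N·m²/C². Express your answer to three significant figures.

-0.382 J

For quasistatic motion the external work equals the change in potential energy: W_ext = qΔV = q(V_B − V_A).
At A: distances to the source charges are 1.90 m, 0.540 m, 0.444 m; V_A = Σ kqᵢ/rᵢ = -2.73×10⁵ V.
At B: distances to the source charges are 1.12 m, 0.646 m, 1.36 m; V_B = Σ kqᵢ/rᵢ = -1.80×10⁵ V.
ΔV = V_B − V_A = 9.37×10⁴ V.
W_ext = qΔV = (-4.08×10⁻⁶ C)(9.37×10⁴ V) = -0.382 J.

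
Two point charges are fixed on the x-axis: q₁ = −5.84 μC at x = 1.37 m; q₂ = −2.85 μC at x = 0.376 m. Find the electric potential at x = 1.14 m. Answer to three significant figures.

The total potential is the scalar sum of each charge's contribution, V = Σ kqᵢ/rᵢ.
Distances from the field point to each charge: r₁ = 0.230 m, r₂ = 0.764 m.
V = k[(-5.84×10⁻⁶)/(0.230) + (-2.85×10⁻⁶)/(0.764)] = -2.62×10⁵ V.

-2.62×10⁵ V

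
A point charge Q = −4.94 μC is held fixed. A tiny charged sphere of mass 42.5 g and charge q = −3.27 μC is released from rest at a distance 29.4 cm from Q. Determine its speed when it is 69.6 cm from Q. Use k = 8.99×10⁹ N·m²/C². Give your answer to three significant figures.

Only the electrostatic force acts, so mechanical energy is conserved: ½mv² = U₁ − U₂ = kQq(1/r₁ − 1/r₂).
U₁ − U₂ = (8.99×10⁹ N·m²/C²)(-4.94×10⁻⁶ C)(-3.27×10⁻⁶ C)(1/0.294 − 1/0.696) = 0.285 J.
v = √(2·0.285/0.0425) = 3.66 m/s.

3.66 m/s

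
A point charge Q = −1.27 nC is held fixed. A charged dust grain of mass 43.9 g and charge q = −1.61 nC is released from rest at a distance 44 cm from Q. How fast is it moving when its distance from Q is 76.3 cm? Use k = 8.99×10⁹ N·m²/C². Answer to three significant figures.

8.98×10⁻⁴ m/s

Only the electrostatic force acts, so mechanical energy is conserved: ½mv² = U₁ − U₂ = kQq(1/r₁ − 1/r₂).
U₁ − U₂ = (8.99×10⁹ N·m²/C²)(-1.27×10⁻⁹ C)(-1.61×10⁻⁹ C)(1/0.440 − 1/0.763) = 1.77×10⁻⁸ J.
v = √(2·1.77×10⁻⁸/0.0439) = 8.98×10⁻⁴ m/s.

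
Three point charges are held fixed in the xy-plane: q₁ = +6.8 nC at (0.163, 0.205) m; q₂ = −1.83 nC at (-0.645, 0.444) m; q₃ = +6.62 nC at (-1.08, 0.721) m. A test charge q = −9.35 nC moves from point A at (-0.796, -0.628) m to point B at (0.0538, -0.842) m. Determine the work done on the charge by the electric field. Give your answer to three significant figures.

1.45×10⁻⁸ J

The work done by the electric force is W_field = −ΔU = −q(V_B − V_A) = q(V_A − V_B).
At A: distances to the source charges are 1.27 m, 1.08 m, 1.38 m; V_A = Σ kqᵢ/rᵢ = 76.1 V.
At B: distances to the source charges are 1.05 m, 1.46 m, 1.93 m; V_B = Σ kqᵢ/rᵢ = 77.7 V.
ΔV = V_B − V_A = 1.55 V.
W_field = −qΔV = −(-9.35×10⁻⁹ C)(1.55 V) = 1.45×10⁻⁸ J.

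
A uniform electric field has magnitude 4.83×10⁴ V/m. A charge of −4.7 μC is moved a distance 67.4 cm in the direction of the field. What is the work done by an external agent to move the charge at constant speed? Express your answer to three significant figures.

The potential change for a displacement 67.4 cm in the direction of the field is ΔV = −Ed = -3.26×10⁴ V.
W_ext = qΔV = 0.153 J.

0.153 J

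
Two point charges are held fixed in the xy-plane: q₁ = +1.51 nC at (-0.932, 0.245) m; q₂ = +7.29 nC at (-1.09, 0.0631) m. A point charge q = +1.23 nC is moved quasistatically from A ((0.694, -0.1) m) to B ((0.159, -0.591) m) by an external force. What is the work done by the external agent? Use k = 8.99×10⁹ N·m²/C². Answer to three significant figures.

1.43×10⁻⁸ J

For quasistatic motion the external work equals the change in potential energy: W_ext = qΔV = q(V_B − V_A).
At A: distances to the source charges are 1.66 m, 1.79 m; V_A = Σ kqᵢ/rᵢ = 44.8 V.
At B: distances to the source charges are 1.37 m, 1.41 m; V_B = Σ kqᵢ/rᵢ = 56.4 V.
ΔV = V_B − V_A = 11.6 V.
W_ext = qΔV = (1.23×10⁻⁹ C)(11.6 V) = 1.43×10⁻⁸ J.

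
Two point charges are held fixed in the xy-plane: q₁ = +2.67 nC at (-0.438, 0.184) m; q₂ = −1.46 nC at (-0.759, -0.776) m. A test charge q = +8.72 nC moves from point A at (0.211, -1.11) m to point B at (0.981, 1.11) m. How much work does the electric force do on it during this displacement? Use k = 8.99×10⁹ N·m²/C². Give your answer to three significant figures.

-4.59×10⁻⁸ J

The work done by the electric force is W_field = −ΔU = −q(V_B − V_A) = q(V_A − V_B).
At A: distances to the source charges are 1.45 m, 1.03 m; V_A = Σ kqᵢ/rᵢ = 3.79 V.
At B: distances to the source charges are 1.69 m, 2.57 m; V_B = Σ kqᵢ/rᵢ = 9.05 V.
ΔV = V_B − V_A = 5.26 V.
W_field = −qΔV = −(8.72×10⁻⁹ C)(5.26 V) = -4.59×10⁻⁸ J.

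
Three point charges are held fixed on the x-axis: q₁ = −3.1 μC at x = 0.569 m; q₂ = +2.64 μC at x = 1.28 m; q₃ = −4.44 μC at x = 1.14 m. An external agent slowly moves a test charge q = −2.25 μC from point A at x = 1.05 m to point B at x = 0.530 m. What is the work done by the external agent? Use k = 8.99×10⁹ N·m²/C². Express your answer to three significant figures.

For quasistatic motion the external work equals the change in potential energy: W_ext = qΔV = q(V_B − V_A).
At A: distances to the source charges are 0.481 m, 0.230 m, 0.0900 m; V_A = Σ kqᵢ/rᵢ = -3.98×10⁵ V.
At B: distances to the source charges are 0.0390 m, 0.750 m, 0.610 m; V_B = Σ kqᵢ/rᵢ = -7.48×10⁵ V.
ΔV = V_B − V_A = -3.50×10⁵ V.
W_ext = qΔV = (-2.25×10⁻⁶ C)(-3.50×10⁵ V) = 0.788 J.

0.788 J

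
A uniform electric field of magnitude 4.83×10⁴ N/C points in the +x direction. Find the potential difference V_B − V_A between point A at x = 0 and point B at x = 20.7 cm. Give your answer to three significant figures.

In a uniform field, potential decreases in the direction of E: V_B − V_A = −E·Δx.
V_B − V_A = −(4.83×10⁴ V/m)(0.207 m) = -1.00×10⁴ V.

-1.00×10⁴ V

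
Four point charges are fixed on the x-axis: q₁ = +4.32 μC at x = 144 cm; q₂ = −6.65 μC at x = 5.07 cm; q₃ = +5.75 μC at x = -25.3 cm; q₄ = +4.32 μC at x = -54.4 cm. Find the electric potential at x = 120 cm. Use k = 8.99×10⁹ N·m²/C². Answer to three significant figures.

Electric potential is a scalar, so the contributions from each charge add algebraically: V = Σ kqᵢ/rᵢ.
Distances from the field point to each charge: r₁ = 0.240 m, r₂ = 1.15 m, r₃ = 1.45 m, r₄ = 1.74 m.
V = k[(4.32×10⁻⁶)/(0.240) + (-6.65×10⁻⁶)/(1.15) + (5.75×10⁻⁶)/(1.45) + (4.32×10⁻⁶)/(1.74)] = 1.68×10⁵ V.

1.68×10⁵ V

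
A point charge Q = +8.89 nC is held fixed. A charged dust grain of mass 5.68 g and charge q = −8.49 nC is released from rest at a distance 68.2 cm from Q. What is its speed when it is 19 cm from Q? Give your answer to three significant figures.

Only the electrostatic force acts, so mechanical energy is conserved: ½mv² = U₁ − U₂ = kQq(1/r₁ − 1/r₂).
U₁ − U₂ = (8.99×10⁹ N·m²/C²)(8.89×10⁻⁹ C)(-8.49×10⁻⁹ C)(1/0.682 − 1/0.190) = 2.58×10⁻⁶ J.
v = √(2·2.58×10⁻⁶/5.68×10⁻³) = 0.0301 m/s.

0.0301 m/s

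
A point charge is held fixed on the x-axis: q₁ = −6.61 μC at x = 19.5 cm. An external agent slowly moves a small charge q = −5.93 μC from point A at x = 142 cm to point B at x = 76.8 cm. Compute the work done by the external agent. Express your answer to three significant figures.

For quasistatic motion the external work equals the change in potential energy: W_ext = qΔV = q(V_B − V_A).
At A: distance to the source charge is 1.22 m; V_A = kq₁/r = -4.85×10⁴ V.
At B: distance to the source charge is 0.573 m; V_B = kq₁/r = -1.04×10⁵ V.
ΔV = V_B − V_A = -5.52×10⁴ V.
W_ext = qΔV = (-5.93×10⁻⁶ C)(-5.52×10⁴ V) = 0.327 J.

0.327 J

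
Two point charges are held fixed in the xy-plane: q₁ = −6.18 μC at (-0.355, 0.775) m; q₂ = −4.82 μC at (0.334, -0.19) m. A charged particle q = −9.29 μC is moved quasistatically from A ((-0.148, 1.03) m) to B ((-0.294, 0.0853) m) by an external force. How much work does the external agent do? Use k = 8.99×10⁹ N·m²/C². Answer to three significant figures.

-0.546 J

For quasistatic motion the external work equals the change in potential energy: W_ext = qΔV = q(V_B − V_A).
At A: distances to the source charges are 0.328 m, 1.31 m; V_A = Σ kqᵢ/rᵢ = -2.02×10⁵ V.
At B: distances to the source charges are 0.692 m, 0.686 m; V_B = Σ kqᵢ/rᵢ = -1.43×10⁵ V.
ΔV = V_B − V_A = 5.88×10⁴ V.
W_ext = qΔV = (-9.29×10⁻⁶ C)(5.88×10⁴ V) = -0.546 J.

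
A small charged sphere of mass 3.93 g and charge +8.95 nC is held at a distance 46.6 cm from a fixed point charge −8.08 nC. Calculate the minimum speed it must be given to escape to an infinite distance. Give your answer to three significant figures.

0.0266 m/s

To just escape, total mechanical energy must reach zero at infinity: ½mv²_min + U = 0, so ½mv²_min = −U = |kQq|/r.
|U| = |kQq|/r = (8.99×10⁹ N·m²/C²)(8.08×10⁻⁹)(8.95×10⁻⁹)/(0.466) = 1.40×10⁻⁶ J.
v_min = √(2|U|/m) = √(2·1.40×10⁻⁶/3.93×10⁻³) = 0.0266 m/s.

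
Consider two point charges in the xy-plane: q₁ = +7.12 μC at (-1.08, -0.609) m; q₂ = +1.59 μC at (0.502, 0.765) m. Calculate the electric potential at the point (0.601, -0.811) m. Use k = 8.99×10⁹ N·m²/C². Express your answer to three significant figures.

4.69×10⁴ V

Electric potential is a scalar, so the contributions from each charge add algebraically: V = Σ kqᵢ/rᵢ.
Distances from the field point to each charge: r₁ = 1.69 m, r₂ = 1.58 m.
V = k[(7.12×10⁻⁶)/(1.69) + (1.59×10⁻⁶)/(1.58)] = 4.69×10⁴ V.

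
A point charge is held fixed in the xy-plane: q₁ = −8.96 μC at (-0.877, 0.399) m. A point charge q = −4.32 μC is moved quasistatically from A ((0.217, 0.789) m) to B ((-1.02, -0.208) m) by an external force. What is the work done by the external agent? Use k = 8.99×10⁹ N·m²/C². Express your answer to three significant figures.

0.258 J

For quasistatic motion the external work equals the change in potential energy: W_ext = qΔV = q(V_B − V_A).
At A: distance to the source charge is 1.16 m; V_A = kq₁/r = -6.94×10⁴ V.
At B: distance to the source charge is 0.624 m; V_B = kq₁/r = -1.29×10⁵ V.
ΔV = V_B − V_A = -5.98×10⁴ V.
W_ext = qΔV = (-4.32×10⁻⁶ C)(-5.98×10⁴ V) = 0.258 J.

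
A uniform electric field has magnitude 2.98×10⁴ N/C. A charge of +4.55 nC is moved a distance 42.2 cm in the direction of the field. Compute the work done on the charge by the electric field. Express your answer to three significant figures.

The potential change for a displacement 42.2 cm in the direction of the field is ΔV = −Ed = -1.26×10⁴ V.
W_field = −qΔV = 5.72×10⁻⁵ J.

5.72×10⁻⁵ J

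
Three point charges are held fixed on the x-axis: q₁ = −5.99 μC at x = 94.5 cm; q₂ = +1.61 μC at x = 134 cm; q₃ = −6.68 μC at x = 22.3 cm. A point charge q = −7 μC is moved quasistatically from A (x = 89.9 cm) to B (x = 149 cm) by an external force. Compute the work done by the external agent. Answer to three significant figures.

For quasistatic motion the external work equals the change in potential energy: W_ext = qΔV = q(V_B − V_A).
At A: distances to the source charges are 0.0460 m, 0.441 m, 0.676 m; V_A = Σ kqᵢ/rᵢ = -1.23×10⁶ V.
At B: distances to the source charges are 0.545 m, 0.150 m, 1.27 m; V_B = Σ kqᵢ/rᵢ = -4.97×10⁴ V.
ΔV = V_B − V_A = 1.18×10⁶ V.
W_ext = qΔV = (-7.00×10⁻⁶ C)(1.18×10⁶ V) = -8.24 J.

-8.24 J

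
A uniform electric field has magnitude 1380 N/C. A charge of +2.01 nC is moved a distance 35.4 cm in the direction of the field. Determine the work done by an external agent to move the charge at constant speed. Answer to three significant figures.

The potential change for a displacement 35.4 cm in the direction of the field is ΔV = −Ed = -489 V.
W_ext = qΔV = -9.82×10⁻⁷ J.

-9.82×10⁻⁷ J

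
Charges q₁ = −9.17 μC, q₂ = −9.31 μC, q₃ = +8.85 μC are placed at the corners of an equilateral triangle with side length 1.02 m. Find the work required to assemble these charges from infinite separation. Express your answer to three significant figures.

The assembly work is the sum of pairwise potential energies, U = Σ_{i<j} kqᵢqⱼ/rᵢⱼ.
All three pair separations equal the side length, 1.02 m.
U = (0.752) + (-0.715) + (-0.726) = -0.689 J.

-0.689 J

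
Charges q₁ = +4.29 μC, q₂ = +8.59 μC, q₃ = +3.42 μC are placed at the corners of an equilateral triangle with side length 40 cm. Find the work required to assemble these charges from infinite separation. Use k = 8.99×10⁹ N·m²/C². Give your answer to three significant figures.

The assembly work is the sum of pairwise potential energies, U = Σ_{i<j} kqᵢqⱼ/rᵢⱼ.
All three pair separations equal the side length, 0.400 m.
U = (0.828) + (0.330) + (0.660) = 1.82 J.

1.82 J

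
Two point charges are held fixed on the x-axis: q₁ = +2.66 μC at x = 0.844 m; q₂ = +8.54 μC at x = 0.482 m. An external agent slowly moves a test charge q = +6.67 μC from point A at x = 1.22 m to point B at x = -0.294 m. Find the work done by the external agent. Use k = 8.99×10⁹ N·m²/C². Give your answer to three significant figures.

-0.318 J

For quasistatic motion the external work equals the change in potential energy: W_ext = qΔV = q(V_B − V_A).
At A: distances to the source charges are 0.376 m, 0.738 m; V_A = Σ kqᵢ/rᵢ = 1.68×10⁵ V.
At B: distances to the source charges are 1.14 m, 0.776 m; V_B = Σ kqᵢ/rᵢ = 1.20×10⁵ V.
ΔV = V_B − V_A = -4.77×10⁴ V.
W_ext = qΔV = (6.67×10⁻⁶ C)(-4.77×10⁴ V) = -0.318 J.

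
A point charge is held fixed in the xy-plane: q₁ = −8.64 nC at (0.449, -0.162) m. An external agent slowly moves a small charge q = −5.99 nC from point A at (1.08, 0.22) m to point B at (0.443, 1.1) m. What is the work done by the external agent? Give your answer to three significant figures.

-2.62×10⁻⁷ J

For quasistatic motion the external work equals the change in potential energy: W_ext = qΔV = q(V_B − V_A).
At A: distance to the source charge is 0.738 m; V_A = kq₁/r = -105 V.
At B: distance to the source charge is 1.26 m; V_B = kq₁/r = -61.5 V.
ΔV = V_B − V_A = 43.8 V.
W_ext = qΔV = (-5.99×10⁻⁹ C)(43.8 V) = -2.62×10⁻⁷ J.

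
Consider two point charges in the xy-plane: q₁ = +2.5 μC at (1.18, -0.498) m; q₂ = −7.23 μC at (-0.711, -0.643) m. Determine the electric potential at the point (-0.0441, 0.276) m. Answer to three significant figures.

Electric potential is a scalar, so the contributions from each charge add algebraically: V = Σ kqᵢ/rᵢ.
Distances from the field point to each charge: r₁ = 1.45 m, r₂ = 1.14 m.
V = k[(2.50×10⁻⁶)/(1.45) + (-7.23×10⁻⁶)/(1.14)] = -4.17×10⁴ V.

-4.17×10⁴ V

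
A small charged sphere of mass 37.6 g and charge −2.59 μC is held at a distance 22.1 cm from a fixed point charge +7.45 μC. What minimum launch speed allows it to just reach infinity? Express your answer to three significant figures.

6.46 m/s

To just escape, total mechanical energy must reach zero at infinity: ½mv²_min + U = 0, so ½mv²_min = −U = |kQq|/r.
|U| = |kQq|/r = (8.99×10⁹ N·m²/C²)(7.45×10⁻⁶)(2.59×10⁻⁶)/(0.221) = 0.785 J.
v_min = √(2|U|/m) = √(2·0.785/0.0376) = 6.46 m/s.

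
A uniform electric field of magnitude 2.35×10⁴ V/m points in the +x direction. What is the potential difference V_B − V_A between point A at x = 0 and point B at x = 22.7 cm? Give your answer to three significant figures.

In a uniform field, potential decreases in the direction of E: V_B − V_A = −E·Δx.
V_B − V_A = −(2.35×10⁴ V/m)(0.227 m) = -5330 V.

-5330 V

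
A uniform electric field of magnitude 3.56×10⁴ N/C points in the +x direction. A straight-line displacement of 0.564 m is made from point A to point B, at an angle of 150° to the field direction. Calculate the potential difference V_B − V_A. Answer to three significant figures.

Only the component of displacement along E changes the potential: ΔV = −E·d·cosθ.
ΔV = −(3.56×10⁴ V/m)(0.564 m)cos150° = 1.74×10⁴ V.

1.74×10⁴ V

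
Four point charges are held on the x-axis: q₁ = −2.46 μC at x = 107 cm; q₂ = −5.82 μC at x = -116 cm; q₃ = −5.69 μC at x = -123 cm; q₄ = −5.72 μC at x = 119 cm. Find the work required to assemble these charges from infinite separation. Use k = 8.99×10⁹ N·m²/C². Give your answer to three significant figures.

The assembly work is the sum of pairwise potential energies, U = Σ_{i<j} kqᵢqⱼ/rᵢⱼ.
Pair separations: r₁₂ = 2.23 m, r₁₃ = 2.30 m, r₁₄ = 0.120 m, r₂₃ = 0.0700 m, r₂₄ = 2.35 m, r₃₄ = 2.42 m.
Summing all 6 pair terms gives U = 5.67 J.

5.67 J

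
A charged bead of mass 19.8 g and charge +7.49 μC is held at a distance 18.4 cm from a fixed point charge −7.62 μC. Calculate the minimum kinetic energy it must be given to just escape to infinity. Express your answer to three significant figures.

To just escape, total mechanical energy must reach zero at infinity: ½mv²_min + U = 0, so ½mv²_min = −U = |kQq|/r.
|U| = |kQq|/r = (8.99×10⁹ N·m²/C²)(7.62×10⁻⁶)(7.49×10⁻⁶)/(0.184) = 2.79 J.

2.79 J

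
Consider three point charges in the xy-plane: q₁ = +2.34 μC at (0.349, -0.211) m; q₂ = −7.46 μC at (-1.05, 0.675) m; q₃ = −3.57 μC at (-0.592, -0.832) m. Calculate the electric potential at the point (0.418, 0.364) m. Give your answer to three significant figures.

-2.89×10⁴ V

Electric potential is a scalar, so the contributions from each charge add algebraically: V = Σ kqᵢ/rᵢ.
Distances from the field point to each charge: r₁ = 0.579 m, r₂ = 1.50 m, r₃ = 1.57 m.
V = k[(2.34×10⁻⁶)/(0.579) + (-7.46×10⁻⁶)/(1.50) + (-3.57×10⁻⁶)/(1.57)] = -2.89×10⁴ V.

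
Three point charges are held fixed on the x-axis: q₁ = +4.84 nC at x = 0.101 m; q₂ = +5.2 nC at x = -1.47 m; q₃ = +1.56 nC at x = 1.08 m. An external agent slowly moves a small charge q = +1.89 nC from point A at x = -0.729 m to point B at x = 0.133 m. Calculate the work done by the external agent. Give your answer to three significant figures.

For quasistatic motion the external work equals the change in potential energy: W_ext = qΔV = q(V_B − V_A).
At A: distances to the source charges are 0.830 m, 0.741 m, 1.81 m; V_A = Σ kqᵢ/rᵢ = 123 V.
At B: distances to the source charges are 0.0320 m, 1.60 m, 0.947 m; V_B = Σ kqᵢ/rᵢ = 1400 V.
ΔV = V_B − V_A = 1280 V.
W_ext = qΔV = (1.89×10⁻⁹ C)(1280 V) = 2.42×10⁻⁶ J.

2.42×10⁻⁶ J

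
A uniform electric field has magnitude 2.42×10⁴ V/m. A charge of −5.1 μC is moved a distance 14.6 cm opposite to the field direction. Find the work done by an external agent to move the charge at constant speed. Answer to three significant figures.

-0.0180 J

The potential change for a displacement 14.6 cm opposite to the field direction is ΔV = +Ed = 3530 V.
W_ext = qΔV = -0.0180 J.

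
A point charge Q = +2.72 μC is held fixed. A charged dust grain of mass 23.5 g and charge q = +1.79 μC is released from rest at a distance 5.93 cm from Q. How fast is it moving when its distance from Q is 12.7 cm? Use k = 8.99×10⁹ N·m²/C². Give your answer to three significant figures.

Only the electrostatic force acts, so mechanical energy is conserved: ½mv² = U₁ − U₂ = kQq(1/r₁ − 1/r₂).
U₁ − U₂ = (8.99×10⁹ N·m²/C²)(2.72×10⁻⁶ C)(1.79×10⁻⁶ C)(1/0.0593 − 1/0.127) = 0.393 J.
v = √(2·0.393/0.0235) = 5.79 m/s.

5.79 m/s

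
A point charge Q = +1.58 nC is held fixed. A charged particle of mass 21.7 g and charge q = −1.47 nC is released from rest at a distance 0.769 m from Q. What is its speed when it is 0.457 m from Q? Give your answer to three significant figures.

1.31×10⁻³ m/s

Only the electrostatic force acts, so mechanical energy is conserved: ½mv² = U₁ − U₂ = kQq(1/r₁ − 1/r₂).
U₁ − U₂ = (8.99×10⁹ N·m²/C²)(1.58×10⁻⁹ C)(-1.47×10⁻⁹ C)(1/0.769 − 1/0.457) = 1.85×10⁻⁸ J.
v = √(2·1.85×10⁻⁸/0.0217) = 1.31×10⁻³ m/s.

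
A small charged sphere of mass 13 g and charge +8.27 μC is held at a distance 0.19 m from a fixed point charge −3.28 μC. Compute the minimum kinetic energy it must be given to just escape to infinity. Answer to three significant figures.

1.28 J

To just escape, total mechanical energy must reach zero at infinity: ½mv²_min + U = 0, so ½mv²_min = −U = |kQq|/r.
|U| = |kQq|/r = (8.99×10⁹ N·m²/C²)(3.28×10⁻⁶)(8.27×10⁻⁶)/(0.190) = 1.28 J.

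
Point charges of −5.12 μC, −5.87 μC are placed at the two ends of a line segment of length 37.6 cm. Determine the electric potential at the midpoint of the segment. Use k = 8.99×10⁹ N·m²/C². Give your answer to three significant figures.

-5.26×10⁵ V

Electric potential is a scalar, so the contributions from each charge add algebraically: V = Σ kqᵢ/rᵢ.
Each charge is 0.188 m from the midpoint.
V = k[(-5.12×10⁻⁶)/(0.188) + (-5.87×10⁻⁶)/(0.188)] = -5.26×10⁵ V.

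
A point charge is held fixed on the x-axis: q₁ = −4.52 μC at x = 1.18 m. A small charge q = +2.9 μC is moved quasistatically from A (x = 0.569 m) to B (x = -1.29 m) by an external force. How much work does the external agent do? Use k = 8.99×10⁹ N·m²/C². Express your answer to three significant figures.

For quasistatic motion the external work equals the change in potential energy: W_ext = qΔV = q(V_B − V_A).
At A: distance to the source charge is 0.611 m; V_A = kq₁/r = -6.65×10⁴ V.
At B: distance to the source charge is 2.47 m; V_B = kq₁/r = -1.65×10⁴ V.
ΔV = V_B − V_A = 5.01×10⁴ V.
W_ext = qΔV = (2.90×10⁻⁶ C)(5.01×10⁴ V) = 0.145 J.

0.145 J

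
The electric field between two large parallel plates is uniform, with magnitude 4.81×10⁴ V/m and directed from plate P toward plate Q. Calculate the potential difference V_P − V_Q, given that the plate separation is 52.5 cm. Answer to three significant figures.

In a uniform field, potential decreases in the direction of E: ΔV = −E·d for a displacement d parallel to E.
Going from Q to P is a displacement of 52.5 cm opposite to the field, so V_P − V_Q = +Ed = 2.53×10⁴ V.

2.53×10⁴ V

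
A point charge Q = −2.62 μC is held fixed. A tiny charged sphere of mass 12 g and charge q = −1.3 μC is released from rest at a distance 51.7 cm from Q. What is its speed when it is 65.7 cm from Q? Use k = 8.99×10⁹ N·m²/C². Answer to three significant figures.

1.45 m/s

Only the electrostatic force acts, so mechanical energy is conserved: ½mv² = U₁ − U₂ = kQq(1/r₁ − 1/r₂).
U₁ − U₂ = (8.99×10⁹ N·m²/C²)(-2.62×10⁻⁶ C)(-1.30×10⁻⁶ C)(1/0.517 − 1/0.657) = 0.0126 J.
v = √(2·0.0126/0.0120) = 1.45 m/s.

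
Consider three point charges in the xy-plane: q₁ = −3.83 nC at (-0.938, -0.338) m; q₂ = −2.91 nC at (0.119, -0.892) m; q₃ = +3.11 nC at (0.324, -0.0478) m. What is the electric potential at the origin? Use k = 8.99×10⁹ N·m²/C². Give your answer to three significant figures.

21.8 V

The total potential is the scalar sum of each charge's contribution, V = Σ kqᵢ/rᵢ.
Distances from the field point to each charge: r₁ = 0.997 m, r₂ = 0.900 m, r₃ = 0.328 m.
V = k[(-3.83×10⁻⁹)/(0.997) + (-2.91×10⁻⁹)/(0.900) + (3.11×10⁻⁹)/(0.328)] = 21.8 V.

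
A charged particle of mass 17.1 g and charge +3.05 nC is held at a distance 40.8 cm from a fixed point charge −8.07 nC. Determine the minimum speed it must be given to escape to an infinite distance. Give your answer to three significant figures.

7.96×10⁻³ m/s

To just escape, total mechanical energy must reach zero at infinity: ½mv²_min + U = 0, so ½mv²_min = −U = |kQq|/r.
|U| = |kQq|/r = (8.99×10⁹ N·m²/C²)(8.07×10⁻⁹)(3.05×10⁻⁹)/(0.408) = 5.42×10⁻⁷ J.
v_min = √(2|U|/m) = √(2·5.42×10⁻⁷/0.0171) = 7.96×10⁻³ m/s.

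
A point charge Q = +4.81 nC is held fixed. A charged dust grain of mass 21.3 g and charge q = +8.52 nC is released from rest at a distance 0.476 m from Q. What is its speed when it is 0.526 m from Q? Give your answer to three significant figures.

2.63×10⁻³ m/s

Only the electrostatic force acts, so mechanical energy is conserved: ½mv² = U₁ − U₂ = kQq(1/r₁ − 1/r₂).
U₁ − U₂ = (8.99×10⁹ N·m²/C²)(4.81×10⁻⁹ C)(8.52×10⁻⁹ C)(1/0.476 − 1/0.526) = 7.36×10⁻⁸ J.
v = √(2·7.36×10⁻⁸/0.0213) = 2.63×10⁻³ m/s.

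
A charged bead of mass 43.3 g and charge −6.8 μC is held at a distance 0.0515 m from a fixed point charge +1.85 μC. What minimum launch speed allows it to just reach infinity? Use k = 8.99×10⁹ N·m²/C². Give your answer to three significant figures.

10.1 m/s

To just escape, total mechanical energy must reach zero at infinity: ½mv²_min + U = 0, so ½mv²_min = −U = |kQq|/r.
|U| = |kQq|/r = (8.99×10⁹ N·m²/C²)(1.85×10⁻⁶)(6.80×10⁻⁶)/(0.0515) = 2.20 J.
v_min = √(2|U|/m) = √(2·2.20/0.0433) = 10.1 m/s.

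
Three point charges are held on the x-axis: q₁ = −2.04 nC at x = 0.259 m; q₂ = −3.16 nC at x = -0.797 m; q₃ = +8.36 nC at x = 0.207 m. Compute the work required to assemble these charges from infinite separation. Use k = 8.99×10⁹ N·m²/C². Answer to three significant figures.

The work to assemble the configuration equals its total potential energy, U = Σ kqᵢqⱼ/rᵢⱼ over all pairs.
Pair separations: r₁₂ = 1.06 m, r₁₃ = 0.0520 m, r₂₃ = 1.00 m.
U = (5.49×10⁻⁸) + (-2.95×10⁻⁶) + (-2.37×10⁻⁷) = -3.13×10⁻⁶ J.

-3.13×10⁻⁶ J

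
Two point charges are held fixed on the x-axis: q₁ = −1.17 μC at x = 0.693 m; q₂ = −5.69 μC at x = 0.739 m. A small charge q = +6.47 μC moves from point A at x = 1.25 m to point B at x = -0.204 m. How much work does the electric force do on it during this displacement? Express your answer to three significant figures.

The work done by the electric force is W_field = −ΔU = −q(V_B − V_A) = q(V_A − V_B).
At A: distances to the source charges are 0.557 m, 0.511 m; V_A = Σ kqᵢ/rᵢ = -1.19×10⁵ V.
At B: distances to the source charges are 0.897 m, 0.943 m; V_B = Σ kqᵢ/rᵢ = -6.60×10⁴ V.
ΔV = V_B − V_A = 5.30×10⁴ V.
W_field = −qΔV = −(6.47×10⁻⁶ C)(5.30×10⁴ V) = -0.343 J.

-0.343 J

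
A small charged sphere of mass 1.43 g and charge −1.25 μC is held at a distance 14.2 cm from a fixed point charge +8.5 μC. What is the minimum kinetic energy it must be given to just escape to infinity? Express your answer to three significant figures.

To just escape, total mechanical energy must reach zero at infinity: ½mv²_min + U = 0, so ½mv²_min = −U = |kQq|/r.
|U| = |kQq|/r = (8.99×10⁹ N·m²/C²)(8.50×10⁻⁶)(1.25×10⁻⁶)/(0.142) = 0.673 J.

0.673 J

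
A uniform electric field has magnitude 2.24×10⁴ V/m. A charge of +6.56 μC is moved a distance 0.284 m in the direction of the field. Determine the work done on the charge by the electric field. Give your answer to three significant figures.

The potential change for a displacement 0.284 m in the direction of the field is ΔV = −Ed = -6360 V.
W_field = −qΔV = 0.0417 J.

0.0417 J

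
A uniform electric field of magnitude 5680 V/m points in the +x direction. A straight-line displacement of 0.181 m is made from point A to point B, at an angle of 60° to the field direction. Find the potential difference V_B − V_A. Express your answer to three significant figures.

-514 V

Only the component of displacement along E changes the potential: ΔV = −E·d·cosθ.
ΔV = −(5680 V/m)(0.181 m)cos60° = -514 V.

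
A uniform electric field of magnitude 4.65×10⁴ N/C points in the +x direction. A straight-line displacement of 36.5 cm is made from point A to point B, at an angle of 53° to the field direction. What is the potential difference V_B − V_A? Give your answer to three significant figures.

Only the component of displacement along E changes the potential: ΔV = −E·d·cosθ.
ΔV = −(4.65×10⁴ V/m)(0.365 m)cos53° = -1.02×10⁴ V.

-1.02×10⁴ V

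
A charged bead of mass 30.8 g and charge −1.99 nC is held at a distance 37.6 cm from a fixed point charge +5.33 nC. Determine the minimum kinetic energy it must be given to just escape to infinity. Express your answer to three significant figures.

2.54×10⁻⁷ J

To just escape, total mechanical energy must reach zero at infinity: ½mv²_min + U = 0, so ½mv²_min = −U = |kQq|/r.
|U| = |kQq|/r = (8.99×10⁹ N·m²/C²)(5.33×10⁻⁹)(1.99×10⁻⁹)/(0.376) = 2.54×10⁻⁷ J.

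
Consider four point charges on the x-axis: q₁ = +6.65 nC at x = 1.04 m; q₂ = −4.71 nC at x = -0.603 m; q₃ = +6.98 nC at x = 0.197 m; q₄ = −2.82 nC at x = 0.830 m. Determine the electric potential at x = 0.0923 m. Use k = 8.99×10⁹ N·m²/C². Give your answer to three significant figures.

567 V

Electric potential is a scalar, so the contributions from each charge add algebraically: V = Σ kqᵢ/rᵢ.
Distances from the field point to each charge: r₁ = 0.948 m, r₂ = 0.695 m, r₃ = 0.105 m, r₄ = 0.738 m.
V = k[(6.65×10⁻⁹)/(0.948) + (-4.71×10⁻⁹)/(0.695) + (6.98×10⁻⁹)/(0.105) + (-2.82×10⁻⁹)/(0.738)] = 567 V.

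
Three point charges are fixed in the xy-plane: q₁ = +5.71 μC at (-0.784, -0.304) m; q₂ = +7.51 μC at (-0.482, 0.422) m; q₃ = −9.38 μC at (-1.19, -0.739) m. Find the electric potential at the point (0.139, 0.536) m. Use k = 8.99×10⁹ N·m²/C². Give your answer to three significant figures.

Electric potential is a scalar, so the contributions from each charge add algebraically: V = Σ kqᵢ/rᵢ.
Distances from the field point to each charge: r₁ = 1.25 m, r₂ = 0.631 m, r₃ = 1.84 m.
V = k[(5.71×10⁻⁶)/(1.25) + (7.51×10⁻⁶)/(0.631) + (-9.38×10⁻⁶)/(1.84)] = 1.02×10⁵ V.

1.02×10⁵ V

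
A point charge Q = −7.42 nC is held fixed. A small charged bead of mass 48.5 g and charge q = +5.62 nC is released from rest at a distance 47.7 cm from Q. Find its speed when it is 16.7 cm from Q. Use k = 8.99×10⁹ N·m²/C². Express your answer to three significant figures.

Only the electrostatic force acts, so mechanical energy is conserved: ½mv² = U₁ − U₂ = kQq(1/r₁ − 1/r₂).
U₁ − U₂ = (8.99×10⁹ N·m²/C²)(-7.42×10⁻⁹ C)(5.62×10⁻⁹ C)(1/0.477 − 1/0.167) = 1.46×10⁻⁶ J.
v = √(2·1.46×10⁻⁶/0.0485) = 7.76×10⁻³ m/s.

7.76×10⁻³ m/s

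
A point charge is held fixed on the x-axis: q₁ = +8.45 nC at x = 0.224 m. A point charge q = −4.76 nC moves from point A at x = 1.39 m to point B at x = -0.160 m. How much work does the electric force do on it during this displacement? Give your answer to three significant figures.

The work done by the electric force is W_field = −ΔU = −q(V_B − V_A) = q(V_A − V_B).
At A: distance to the source charge is 1.17 m; V_A = kq₁/r = 65.2 V.
At B: distance to the source charge is 0.384 m; V_B = kq₁/r = 198 V.
ΔV = V_B − V_A = 133 V.
W_field = −qΔV = −(-4.76×10⁻⁹ C)(133 V) = 6.32×10⁻⁷ J.

6.32×10⁻⁷ J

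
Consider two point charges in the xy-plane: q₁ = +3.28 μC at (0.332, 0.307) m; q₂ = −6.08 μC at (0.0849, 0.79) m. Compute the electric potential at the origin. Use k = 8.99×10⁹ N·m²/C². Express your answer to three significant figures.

Electric potential is a scalar, so the contributions from each charge add algebraically: V = Σ kqᵢ/rᵢ.
Distances from the field point to each charge: r₁ = 0.452 m, r₂ = 0.795 m.
V = k[(3.28×10⁻⁶)/(0.452) + (-6.08×10⁻⁶)/(0.795)] = -3580 V.

-3580 V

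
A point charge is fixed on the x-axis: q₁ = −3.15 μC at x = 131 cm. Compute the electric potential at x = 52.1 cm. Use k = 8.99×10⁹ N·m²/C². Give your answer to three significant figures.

-3.59×10⁴ V

The total potential is the scalar sum of each charge's contribution, V = Σ kqᵢ/rᵢ.
V = k[(-3.15×10⁻⁶)/(0.789)] = -3.59×10⁴ V.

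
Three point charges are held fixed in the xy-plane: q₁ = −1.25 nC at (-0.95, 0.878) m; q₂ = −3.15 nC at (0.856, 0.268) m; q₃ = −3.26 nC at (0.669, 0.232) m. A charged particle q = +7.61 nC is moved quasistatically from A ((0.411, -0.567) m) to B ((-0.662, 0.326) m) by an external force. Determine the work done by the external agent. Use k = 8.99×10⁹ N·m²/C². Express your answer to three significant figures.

9.01×10⁻⁸ J

For quasistatic motion the external work equals the change in potential energy: W_ext = qΔV = q(V_B − V_A).
At A: distances to the source charges are 1.99 m, 0.946 m, 0.840 m; V_A = Σ kqᵢ/rᵢ = -70.5 V.
At B: distances to the source charges are 0.623 m, 1.52 m, 1.33 m; V_B = Σ kqᵢ/rᵢ = -58.7 V.
ΔV = V_B − V_A = 11.8 V.
W_ext = qΔV = (7.61×10⁻⁹ C)(11.8 V) = 9.01×10⁻⁸ J.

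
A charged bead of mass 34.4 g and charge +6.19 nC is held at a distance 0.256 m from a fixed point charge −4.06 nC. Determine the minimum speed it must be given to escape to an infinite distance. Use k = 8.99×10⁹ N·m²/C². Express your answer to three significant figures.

To just escape, total mechanical energy must reach zero at infinity: ½mv²_min + U = 0, so ½mv²_min = −U = |kQq|/r.
|U| = |kQq|/r = (8.99×10⁹ N·m²/C²)(4.06×10⁻⁹)(6.19×10⁻⁹)/(0.256) = 8.83×10⁻⁷ J.
v_min = √(2|U|/m) = √(2·8.83×10⁻⁷/0.0344) = 7.16×10⁻³ m/s.

7.16×10⁻³ m/s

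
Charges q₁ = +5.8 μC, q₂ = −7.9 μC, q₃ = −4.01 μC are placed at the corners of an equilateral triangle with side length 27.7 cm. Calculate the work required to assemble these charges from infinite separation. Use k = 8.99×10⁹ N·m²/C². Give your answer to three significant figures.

The assembly work is the sum of pairwise potential energies, U = Σ_{i<j} kqᵢqⱼ/rᵢⱼ.
All three pair separations equal the side length, 0.277 m.
U = (-1.49) + (-0.755) + (1.03) = -1.21 J.

-1.21 J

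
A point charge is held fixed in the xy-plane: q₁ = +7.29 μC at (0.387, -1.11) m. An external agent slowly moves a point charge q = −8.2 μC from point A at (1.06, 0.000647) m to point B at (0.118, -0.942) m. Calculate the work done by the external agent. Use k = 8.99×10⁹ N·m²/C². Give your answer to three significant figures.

-1.28 J

For quasistatic motion the external work equals the change in potential energy: W_ext = qΔV = q(V_B − V_A).
At A: distance to the source charge is 1.30 m; V_A = kq₁/r = 5.05×10⁴ V.
At B: distance to the source charge is 0.317 m; V_B = kq₁/r = 2.07×10⁵ V.
ΔV = V_B − V_A = 1.56×10⁵ V.
W_ext = qΔV = (-8.20×10⁻⁶ C)(1.56×10⁵ V) = -1.28 J.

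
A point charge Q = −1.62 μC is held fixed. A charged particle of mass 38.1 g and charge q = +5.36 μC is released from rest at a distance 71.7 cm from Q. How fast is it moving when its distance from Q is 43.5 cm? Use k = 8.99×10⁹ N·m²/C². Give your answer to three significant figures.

1.92 m/s

Only the electrostatic force acts, so mechanical energy is conserved: ½mv² = U₁ − U₂ = kQq(1/r₁ − 1/r₂).
U₁ − U₂ = (8.99×10⁹ N·m²/C²)(-1.62×10⁻⁶ C)(5.36×10⁻⁶ C)(1/0.717 − 1/0.435) = 0.0706 J.
v = √(2·0.0706/0.0381) = 1.92 m/s.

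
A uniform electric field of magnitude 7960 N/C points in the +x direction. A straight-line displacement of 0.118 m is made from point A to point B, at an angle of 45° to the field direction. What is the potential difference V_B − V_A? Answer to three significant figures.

-664 V

Only the component of displacement along E changes the potential: ΔV = −E·d·cosθ.
ΔV = −(7960 V/m)(0.118 m)cos45° = -664 V.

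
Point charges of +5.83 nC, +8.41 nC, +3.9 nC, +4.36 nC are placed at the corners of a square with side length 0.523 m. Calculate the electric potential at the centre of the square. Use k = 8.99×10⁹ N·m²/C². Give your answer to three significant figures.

Electric potential is a scalar, so the contributions from each charge add algebraically: V = Σ kqᵢ/rᵢ.
The distance from each corner to the centre is a√2/2 = 0.370 m.
V = k[(5.83×10⁻⁹)/(0.370) + (8.41×10⁻⁹)/(0.370) + (3.90×10⁻⁹)/(0.370) + (4.36×10⁻⁹)/(0.370)] = 547 V.

547 V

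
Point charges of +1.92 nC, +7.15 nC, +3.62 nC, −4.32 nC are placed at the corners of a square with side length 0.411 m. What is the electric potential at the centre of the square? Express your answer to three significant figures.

Electric potential is a scalar, so the contributions from each charge add algebraically: V = Σ kqᵢ/rᵢ.
The distance from each corner to the centre is a√2/2 = 0.291 m.
V = k[(1.92×10⁻⁹)/(0.291) + (7.15×10⁻⁹)/(0.291) + (3.62×10⁻⁹)/(0.291) + (-4.32×10⁻⁹)/(0.291)] = 259 V.

259 V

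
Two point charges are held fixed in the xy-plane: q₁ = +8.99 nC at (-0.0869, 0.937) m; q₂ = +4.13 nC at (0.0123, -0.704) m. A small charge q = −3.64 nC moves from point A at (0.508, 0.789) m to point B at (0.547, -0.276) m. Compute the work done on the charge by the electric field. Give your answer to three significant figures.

-1.54×10⁻⁷ J

The work done by the electric force is W_field = −ΔU = −q(V_B − V_A) = q(V_A − V_B).
At A: distances to the source charges are 0.613 m, 1.57 m; V_A = Σ kqᵢ/rᵢ = 155 V.
At B: distances to the source charges are 1.37 m, 0.685 m; V_B = Σ kqᵢ/rᵢ = 113 V.
ΔV = V_B − V_A = -42.2 V.
W_field = −qΔV = −(-3.64×10⁻⁹ C)(-42.2 V) = -1.54×10⁻⁷ J.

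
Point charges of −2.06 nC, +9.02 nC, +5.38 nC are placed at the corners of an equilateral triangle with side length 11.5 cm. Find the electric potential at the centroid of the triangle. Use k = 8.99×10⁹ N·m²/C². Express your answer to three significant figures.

Electric potential is a scalar, so the contributions from each charge add algebraically: V = Σ kqᵢ/rᵢ.
The distance from each vertex to the centroid is a/√3 = 0.0664 m.
V = k[(-2.06×10⁻⁹)/(0.0664) + (9.02×10⁻⁹)/(0.0664) + (5.38×10⁻⁹)/(0.0664)] = 1670 V.

1670 V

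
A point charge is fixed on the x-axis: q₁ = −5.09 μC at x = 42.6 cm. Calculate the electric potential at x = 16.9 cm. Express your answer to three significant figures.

-1.78×10⁵ V

The total potential is the scalar sum of each charge's contribution, V = Σ kqᵢ/rᵢ.
V = k[(-5.09×10⁻⁶)/(0.257)] = -1.78×10⁵ V.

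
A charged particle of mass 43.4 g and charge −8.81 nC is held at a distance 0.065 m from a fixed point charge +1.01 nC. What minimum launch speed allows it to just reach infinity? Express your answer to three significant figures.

To just escape, total mechanical energy must reach zero at infinity: ½mv²_min + U = 0, so ½mv²_min = −U = |kQq|/r.
|U| = |kQq|/r = (8.99×10⁹ N·m²/C²)(1.01×10⁻⁹)(8.81×10⁻⁹)/(0.0650) = 1.23×10⁻⁶ J.
v_min = √(2|U|/m) = √(2·1.23×10⁻⁶/0.0434) = 7.53×10⁻³ m/s.

7.53×10⁻³ m/s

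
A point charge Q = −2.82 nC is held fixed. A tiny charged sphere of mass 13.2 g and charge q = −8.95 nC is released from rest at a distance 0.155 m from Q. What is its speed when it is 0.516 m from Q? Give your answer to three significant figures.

0.0125 m/s

Only the electrostatic force acts, so mechanical energy is conserved: ½mv² = U₁ − U₂ = kQq(1/r₁ − 1/r₂).
U₁ − U₂ = (8.99×10⁹ N·m²/C²)(-2.82×10⁻⁹ C)(-8.95×10⁻⁹ C)(1/0.155 − 1/0.516) = 1.02×10⁻⁶ J.
v = √(2·1.02×10⁻⁶/0.0132) = 0.0125 m/s.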